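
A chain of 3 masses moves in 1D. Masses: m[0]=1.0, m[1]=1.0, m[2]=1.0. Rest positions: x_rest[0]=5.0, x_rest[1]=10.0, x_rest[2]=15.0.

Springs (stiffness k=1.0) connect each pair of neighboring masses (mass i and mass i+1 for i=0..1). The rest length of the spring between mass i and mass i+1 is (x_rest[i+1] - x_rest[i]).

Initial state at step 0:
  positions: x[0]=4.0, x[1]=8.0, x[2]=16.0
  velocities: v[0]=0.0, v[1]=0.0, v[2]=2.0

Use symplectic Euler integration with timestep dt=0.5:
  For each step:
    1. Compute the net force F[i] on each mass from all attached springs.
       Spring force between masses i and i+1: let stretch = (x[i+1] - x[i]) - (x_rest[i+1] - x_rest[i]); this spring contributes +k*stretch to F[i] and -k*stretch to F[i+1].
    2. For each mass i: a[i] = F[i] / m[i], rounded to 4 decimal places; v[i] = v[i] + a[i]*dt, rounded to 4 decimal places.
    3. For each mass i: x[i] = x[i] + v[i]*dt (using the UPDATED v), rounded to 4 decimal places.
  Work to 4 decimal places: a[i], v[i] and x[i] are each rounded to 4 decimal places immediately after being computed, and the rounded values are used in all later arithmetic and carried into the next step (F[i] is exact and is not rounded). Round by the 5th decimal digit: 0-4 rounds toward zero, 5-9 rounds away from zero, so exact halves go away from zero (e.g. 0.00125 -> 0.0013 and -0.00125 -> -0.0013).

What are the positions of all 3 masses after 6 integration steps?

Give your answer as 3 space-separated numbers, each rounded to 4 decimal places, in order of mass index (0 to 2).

Step 0: x=[4.0000 8.0000 16.0000] v=[0.0000 0.0000 2.0000]
Step 1: x=[3.7500 9.0000 16.2500] v=[-0.5000 2.0000 0.5000]
Step 2: x=[3.5625 10.5000 15.9375] v=[-0.3750 3.0000 -0.6250]
Step 3: x=[3.8594 11.6250 15.5156] v=[0.5938 2.2500 -0.8438]
Step 4: x=[4.8477 11.7813 15.3711] v=[1.9766 0.3125 -0.2891]
Step 5: x=[6.3194 11.1016 15.5791] v=[2.9434 -1.3594 0.4160]
Step 6: x=[7.7367 10.3457 15.9178] v=[2.8345 -1.5118 0.6773]

Answer: 7.7367 10.3457 15.9178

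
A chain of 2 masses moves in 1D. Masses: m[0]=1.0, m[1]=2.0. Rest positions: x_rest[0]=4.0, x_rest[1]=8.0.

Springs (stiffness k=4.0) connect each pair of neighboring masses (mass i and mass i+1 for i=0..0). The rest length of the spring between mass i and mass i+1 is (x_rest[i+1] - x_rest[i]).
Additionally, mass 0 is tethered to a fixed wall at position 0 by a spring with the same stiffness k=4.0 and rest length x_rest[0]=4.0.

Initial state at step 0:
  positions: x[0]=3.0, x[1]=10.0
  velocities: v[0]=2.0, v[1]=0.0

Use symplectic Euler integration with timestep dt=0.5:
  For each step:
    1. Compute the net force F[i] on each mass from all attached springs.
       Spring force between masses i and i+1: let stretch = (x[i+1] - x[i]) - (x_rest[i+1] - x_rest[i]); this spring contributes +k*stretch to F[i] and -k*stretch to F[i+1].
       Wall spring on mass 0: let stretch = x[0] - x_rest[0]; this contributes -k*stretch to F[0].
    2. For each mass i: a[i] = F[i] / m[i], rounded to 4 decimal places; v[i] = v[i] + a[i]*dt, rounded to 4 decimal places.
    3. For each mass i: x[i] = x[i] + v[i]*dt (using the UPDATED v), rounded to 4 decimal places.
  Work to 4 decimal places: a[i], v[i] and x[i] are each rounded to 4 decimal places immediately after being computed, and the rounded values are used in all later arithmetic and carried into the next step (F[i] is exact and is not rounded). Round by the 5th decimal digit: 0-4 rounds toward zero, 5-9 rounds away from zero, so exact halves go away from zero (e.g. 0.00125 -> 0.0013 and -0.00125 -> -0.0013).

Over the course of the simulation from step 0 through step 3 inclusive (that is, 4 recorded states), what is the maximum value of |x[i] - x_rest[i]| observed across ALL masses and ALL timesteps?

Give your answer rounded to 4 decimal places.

Step 0: x=[3.0000 10.0000] v=[2.0000 0.0000]
Step 1: x=[8.0000 8.5000] v=[10.0000 -3.0000]
Step 2: x=[5.5000 8.7500] v=[-5.0000 0.5000]
Step 3: x=[0.7500 9.3750] v=[-9.5000 1.2500]
Max displacement = 4.0000

Answer: 4.0000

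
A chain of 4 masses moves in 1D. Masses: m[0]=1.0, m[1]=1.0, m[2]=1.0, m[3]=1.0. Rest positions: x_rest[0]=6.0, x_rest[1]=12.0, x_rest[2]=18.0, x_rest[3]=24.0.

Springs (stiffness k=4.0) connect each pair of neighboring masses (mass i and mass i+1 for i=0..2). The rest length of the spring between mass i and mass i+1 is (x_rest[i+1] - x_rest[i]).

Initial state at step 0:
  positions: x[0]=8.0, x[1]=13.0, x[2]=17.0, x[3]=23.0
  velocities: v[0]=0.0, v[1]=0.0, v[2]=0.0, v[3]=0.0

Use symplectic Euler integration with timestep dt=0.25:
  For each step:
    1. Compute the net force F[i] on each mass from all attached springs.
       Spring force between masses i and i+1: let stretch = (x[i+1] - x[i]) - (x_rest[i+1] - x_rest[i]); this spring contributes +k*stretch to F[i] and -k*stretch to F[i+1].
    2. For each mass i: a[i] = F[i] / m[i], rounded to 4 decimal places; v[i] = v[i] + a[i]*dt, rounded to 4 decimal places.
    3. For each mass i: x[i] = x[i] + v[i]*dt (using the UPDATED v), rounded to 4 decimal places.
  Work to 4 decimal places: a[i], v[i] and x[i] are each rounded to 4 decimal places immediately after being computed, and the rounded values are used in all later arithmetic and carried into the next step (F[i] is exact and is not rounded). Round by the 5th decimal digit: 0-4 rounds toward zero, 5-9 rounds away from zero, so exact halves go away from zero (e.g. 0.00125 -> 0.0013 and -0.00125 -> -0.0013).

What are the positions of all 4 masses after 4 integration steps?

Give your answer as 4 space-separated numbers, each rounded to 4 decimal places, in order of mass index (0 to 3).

Step 0: x=[8.0000 13.0000 17.0000 23.0000] v=[0.0000 0.0000 0.0000 0.0000]
Step 1: x=[7.7500 12.7500 17.5000 23.0000] v=[-1.0000 -1.0000 2.0000 0.0000]
Step 2: x=[7.2500 12.4375 18.1875 23.1250] v=[-2.0000 -1.2500 2.7500 0.5000]
Step 3: x=[6.5469 12.2656 18.6719 23.5156] v=[-2.8125 -0.6875 1.9375 1.5625]
Step 4: x=[5.7735 12.2656 18.7656 24.1953] v=[-3.0938 0.0001 0.3749 2.7188]

Answer: 5.7735 12.2656 18.7656 24.1953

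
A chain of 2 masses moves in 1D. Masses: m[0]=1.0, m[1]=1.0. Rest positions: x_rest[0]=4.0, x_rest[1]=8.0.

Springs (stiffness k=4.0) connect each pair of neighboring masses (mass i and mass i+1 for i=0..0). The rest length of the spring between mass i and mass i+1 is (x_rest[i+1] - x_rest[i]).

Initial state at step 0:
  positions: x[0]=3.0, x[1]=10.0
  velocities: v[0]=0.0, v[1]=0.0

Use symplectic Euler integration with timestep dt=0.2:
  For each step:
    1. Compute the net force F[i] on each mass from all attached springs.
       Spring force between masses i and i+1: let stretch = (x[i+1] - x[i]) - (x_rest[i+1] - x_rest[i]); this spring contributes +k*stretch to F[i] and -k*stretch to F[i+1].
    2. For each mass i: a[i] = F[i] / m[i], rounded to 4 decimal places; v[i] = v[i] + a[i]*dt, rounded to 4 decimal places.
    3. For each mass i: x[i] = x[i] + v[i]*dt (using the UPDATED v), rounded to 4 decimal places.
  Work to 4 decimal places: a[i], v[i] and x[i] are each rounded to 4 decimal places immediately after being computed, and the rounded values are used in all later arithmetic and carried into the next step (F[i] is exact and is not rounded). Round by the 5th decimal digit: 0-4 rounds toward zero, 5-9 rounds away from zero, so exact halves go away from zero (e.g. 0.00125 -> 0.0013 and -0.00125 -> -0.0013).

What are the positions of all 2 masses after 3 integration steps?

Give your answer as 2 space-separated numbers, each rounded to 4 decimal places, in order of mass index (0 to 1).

Step 0: x=[3.0000 10.0000] v=[0.0000 0.0000]
Step 1: x=[3.4800 9.5200] v=[2.4000 -2.4000]
Step 2: x=[4.2864 8.7136] v=[4.0320 -4.0320]
Step 3: x=[5.1612 7.8388] v=[4.3738 -4.3738]

Answer: 5.1612 7.8388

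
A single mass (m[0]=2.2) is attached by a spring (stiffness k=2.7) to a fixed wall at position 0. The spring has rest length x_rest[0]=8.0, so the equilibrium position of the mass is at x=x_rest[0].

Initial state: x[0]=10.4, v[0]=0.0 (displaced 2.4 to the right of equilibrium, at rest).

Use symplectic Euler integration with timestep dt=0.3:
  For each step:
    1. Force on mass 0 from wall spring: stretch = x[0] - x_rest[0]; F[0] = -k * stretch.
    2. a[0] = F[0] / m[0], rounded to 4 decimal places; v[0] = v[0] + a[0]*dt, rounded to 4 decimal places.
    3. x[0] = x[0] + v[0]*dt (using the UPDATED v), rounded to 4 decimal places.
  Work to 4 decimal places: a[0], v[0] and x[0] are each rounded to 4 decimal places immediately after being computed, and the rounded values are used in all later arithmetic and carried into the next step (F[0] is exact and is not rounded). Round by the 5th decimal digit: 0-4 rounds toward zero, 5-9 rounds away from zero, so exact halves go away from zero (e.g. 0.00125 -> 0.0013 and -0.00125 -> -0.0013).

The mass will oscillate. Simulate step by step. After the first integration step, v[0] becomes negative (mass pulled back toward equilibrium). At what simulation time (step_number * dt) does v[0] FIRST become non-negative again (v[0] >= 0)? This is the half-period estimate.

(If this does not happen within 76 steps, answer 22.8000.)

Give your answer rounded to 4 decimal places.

Answer: 3.0000

Derivation:
Step 0: x=[10.4000] v=[0.0000]
Step 1: x=[10.1349] v=[-0.8837]
Step 2: x=[9.6340] v=[-1.6697]
Step 3: x=[8.9526] v=[-2.2713]
Step 4: x=[8.1660] v=[-2.6220]
Step 5: x=[7.3611] v=[-2.6831]
Step 6: x=[6.6267] v=[-2.4479]
Step 7: x=[6.0440] v=[-1.9423]
Step 8: x=[5.6773] v=[-1.2222]
Step 9: x=[5.5672] v=[-0.3670]
Step 10: x=[5.7258] v=[0.5287]
First v>=0 after going negative at step 10, time=3.0000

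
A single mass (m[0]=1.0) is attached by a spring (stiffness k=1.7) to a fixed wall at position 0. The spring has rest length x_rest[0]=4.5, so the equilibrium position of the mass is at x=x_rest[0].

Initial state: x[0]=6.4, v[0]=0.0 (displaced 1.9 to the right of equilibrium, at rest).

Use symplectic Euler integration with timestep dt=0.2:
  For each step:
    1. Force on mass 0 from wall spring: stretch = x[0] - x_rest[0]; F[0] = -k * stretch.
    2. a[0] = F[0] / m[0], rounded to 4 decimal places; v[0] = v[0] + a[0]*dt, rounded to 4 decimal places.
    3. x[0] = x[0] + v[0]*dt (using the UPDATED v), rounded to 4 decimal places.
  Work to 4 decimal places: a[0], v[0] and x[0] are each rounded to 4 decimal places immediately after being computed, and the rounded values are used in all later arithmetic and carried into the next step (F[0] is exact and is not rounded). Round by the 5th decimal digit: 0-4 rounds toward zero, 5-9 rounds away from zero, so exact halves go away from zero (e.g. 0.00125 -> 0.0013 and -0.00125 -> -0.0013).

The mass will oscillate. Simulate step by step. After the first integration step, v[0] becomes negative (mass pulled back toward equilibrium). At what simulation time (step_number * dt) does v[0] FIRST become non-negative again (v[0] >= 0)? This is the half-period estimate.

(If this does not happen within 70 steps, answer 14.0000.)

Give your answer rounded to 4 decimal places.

Step 0: x=[6.4000] v=[0.0000]
Step 1: x=[6.2708] v=[-0.6460]
Step 2: x=[6.0212] v=[-1.2481]
Step 3: x=[5.6681] v=[-1.7653]
Step 4: x=[5.2356] v=[-2.1625]
Step 5: x=[4.7531] v=[-2.4126]
Step 6: x=[4.2534] v=[-2.4987]
Step 7: x=[3.7704] v=[-2.4149]
Step 8: x=[3.3370] v=[-2.1668]
Step 9: x=[2.9827] v=[-1.7714]
Step 10: x=[2.7316] v=[-1.2555]
Step 11: x=[2.6008] v=[-0.6542]
Step 12: x=[2.5991] v=[-0.0085]
Step 13: x=[2.7267] v=[0.6378]
First v>=0 after going negative at step 13, time=2.6000

Answer: 2.6000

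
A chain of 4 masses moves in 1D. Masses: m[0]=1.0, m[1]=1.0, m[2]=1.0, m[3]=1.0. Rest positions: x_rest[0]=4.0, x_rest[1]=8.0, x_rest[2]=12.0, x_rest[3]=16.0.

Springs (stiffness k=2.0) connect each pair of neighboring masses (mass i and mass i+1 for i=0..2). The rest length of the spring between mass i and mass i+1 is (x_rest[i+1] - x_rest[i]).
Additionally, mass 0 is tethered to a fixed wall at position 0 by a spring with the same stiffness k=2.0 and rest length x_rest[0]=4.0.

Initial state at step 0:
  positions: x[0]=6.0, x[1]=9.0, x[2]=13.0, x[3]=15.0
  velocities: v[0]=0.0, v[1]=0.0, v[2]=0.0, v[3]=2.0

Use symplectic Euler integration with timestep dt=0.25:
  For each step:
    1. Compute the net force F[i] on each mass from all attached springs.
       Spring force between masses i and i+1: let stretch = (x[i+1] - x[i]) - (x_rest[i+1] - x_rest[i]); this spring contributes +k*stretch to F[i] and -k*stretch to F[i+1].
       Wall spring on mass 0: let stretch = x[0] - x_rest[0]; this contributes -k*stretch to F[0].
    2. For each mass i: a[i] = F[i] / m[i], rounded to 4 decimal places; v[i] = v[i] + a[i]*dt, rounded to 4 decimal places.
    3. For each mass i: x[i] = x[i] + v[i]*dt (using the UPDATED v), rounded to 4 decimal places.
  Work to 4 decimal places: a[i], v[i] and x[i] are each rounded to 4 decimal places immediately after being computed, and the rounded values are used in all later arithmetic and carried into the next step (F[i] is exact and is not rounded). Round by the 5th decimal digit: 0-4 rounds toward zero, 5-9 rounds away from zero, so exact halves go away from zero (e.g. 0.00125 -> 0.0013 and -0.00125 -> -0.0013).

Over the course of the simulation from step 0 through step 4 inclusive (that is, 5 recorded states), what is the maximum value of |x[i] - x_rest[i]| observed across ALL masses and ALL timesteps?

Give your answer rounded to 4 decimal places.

Step 0: x=[6.0000 9.0000 13.0000 15.0000] v=[0.0000 0.0000 0.0000 2.0000]
Step 1: x=[5.6250 9.1250 12.7500 15.7500] v=[-1.5000 0.5000 -1.0000 3.0000]
Step 2: x=[4.9844 9.2656 12.4219 16.6250] v=[-2.5625 0.5625 -1.3125 3.5000]
Step 3: x=[4.2559 9.2656 12.2246 17.4746] v=[-2.9141 0.0001 -0.7891 3.3985]
Step 4: x=[3.6216 9.0093 12.3137 18.1680] v=[-2.5372 -1.0253 0.3564 2.7735]
Max displacement = 2.1680

Answer: 2.1680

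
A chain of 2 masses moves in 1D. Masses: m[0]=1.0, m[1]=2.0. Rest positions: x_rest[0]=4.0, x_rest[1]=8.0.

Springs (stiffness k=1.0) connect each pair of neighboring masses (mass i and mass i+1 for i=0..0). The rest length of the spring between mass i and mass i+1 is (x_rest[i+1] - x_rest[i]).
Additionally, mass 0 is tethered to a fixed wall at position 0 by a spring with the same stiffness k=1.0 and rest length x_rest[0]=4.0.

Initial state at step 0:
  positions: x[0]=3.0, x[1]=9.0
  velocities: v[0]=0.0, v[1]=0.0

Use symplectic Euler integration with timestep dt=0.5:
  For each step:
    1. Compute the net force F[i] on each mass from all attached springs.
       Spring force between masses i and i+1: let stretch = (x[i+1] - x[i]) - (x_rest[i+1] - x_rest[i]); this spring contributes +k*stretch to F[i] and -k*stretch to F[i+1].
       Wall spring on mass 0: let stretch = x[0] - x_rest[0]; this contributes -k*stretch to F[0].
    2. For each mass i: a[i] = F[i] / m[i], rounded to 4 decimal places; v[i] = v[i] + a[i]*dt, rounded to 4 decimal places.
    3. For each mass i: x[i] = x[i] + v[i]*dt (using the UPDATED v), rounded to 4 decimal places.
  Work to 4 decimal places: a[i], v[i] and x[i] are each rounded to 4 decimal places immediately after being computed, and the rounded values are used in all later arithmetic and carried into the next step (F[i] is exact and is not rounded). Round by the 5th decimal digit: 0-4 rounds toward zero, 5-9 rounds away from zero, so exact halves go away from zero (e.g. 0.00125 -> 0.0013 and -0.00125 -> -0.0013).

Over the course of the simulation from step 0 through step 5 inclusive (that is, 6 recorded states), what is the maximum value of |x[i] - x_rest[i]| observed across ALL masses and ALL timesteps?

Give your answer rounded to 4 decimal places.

Step 0: x=[3.0000 9.0000] v=[0.0000 0.0000]
Step 1: x=[3.7500 8.7500] v=[1.5000 -0.5000]
Step 2: x=[4.8125 8.3750] v=[2.1250 -0.7500]
Step 3: x=[5.5625 8.0547] v=[1.5000 -0.6406]
Step 4: x=[5.5449 7.9229] v=[-0.0352 -0.2637]
Step 5: x=[4.7356 7.9938] v=[-1.6187 0.1418]
Max displacement = 1.5625

Answer: 1.5625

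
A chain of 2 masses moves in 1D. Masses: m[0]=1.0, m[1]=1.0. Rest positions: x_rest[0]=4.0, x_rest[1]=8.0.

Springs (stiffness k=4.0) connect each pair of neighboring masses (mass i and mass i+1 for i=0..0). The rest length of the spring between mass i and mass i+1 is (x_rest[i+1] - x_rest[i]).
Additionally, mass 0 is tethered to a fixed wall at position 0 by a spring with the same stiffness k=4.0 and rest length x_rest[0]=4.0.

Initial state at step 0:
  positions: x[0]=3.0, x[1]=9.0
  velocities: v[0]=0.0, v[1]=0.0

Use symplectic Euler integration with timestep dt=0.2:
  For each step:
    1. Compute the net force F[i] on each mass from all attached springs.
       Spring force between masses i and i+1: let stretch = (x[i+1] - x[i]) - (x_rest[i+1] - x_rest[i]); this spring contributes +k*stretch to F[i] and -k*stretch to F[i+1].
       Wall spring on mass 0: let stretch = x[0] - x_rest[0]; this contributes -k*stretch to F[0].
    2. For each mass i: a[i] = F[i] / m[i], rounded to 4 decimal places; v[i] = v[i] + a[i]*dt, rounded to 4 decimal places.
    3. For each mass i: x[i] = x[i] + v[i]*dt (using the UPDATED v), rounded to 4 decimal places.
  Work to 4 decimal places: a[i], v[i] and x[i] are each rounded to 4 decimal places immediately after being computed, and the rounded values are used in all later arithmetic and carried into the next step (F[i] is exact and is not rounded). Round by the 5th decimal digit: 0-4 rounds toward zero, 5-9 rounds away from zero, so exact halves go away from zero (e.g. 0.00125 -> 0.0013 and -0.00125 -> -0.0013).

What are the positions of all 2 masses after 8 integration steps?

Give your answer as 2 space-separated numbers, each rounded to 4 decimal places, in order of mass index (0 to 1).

Answer: 2.9508 8.4520

Derivation:
Step 0: x=[3.0000 9.0000] v=[0.0000 0.0000]
Step 1: x=[3.4800 8.6800] v=[2.4000 -1.6000]
Step 2: x=[4.2352 8.1680] v=[3.7760 -2.5600]
Step 3: x=[4.9420 7.6668] v=[3.5341 -2.5062]
Step 4: x=[5.2941 7.3696] v=[1.7603 -1.4860]
Step 5: x=[5.1312 7.3803] v=[-0.8146 0.0536]
Step 6: x=[4.5071 7.6712] v=[-3.1203 1.4543]
Step 7: x=[3.6682 8.0958] v=[-4.1947 2.1230]
Step 8: x=[2.9508 8.4520] v=[-3.5872 1.7809]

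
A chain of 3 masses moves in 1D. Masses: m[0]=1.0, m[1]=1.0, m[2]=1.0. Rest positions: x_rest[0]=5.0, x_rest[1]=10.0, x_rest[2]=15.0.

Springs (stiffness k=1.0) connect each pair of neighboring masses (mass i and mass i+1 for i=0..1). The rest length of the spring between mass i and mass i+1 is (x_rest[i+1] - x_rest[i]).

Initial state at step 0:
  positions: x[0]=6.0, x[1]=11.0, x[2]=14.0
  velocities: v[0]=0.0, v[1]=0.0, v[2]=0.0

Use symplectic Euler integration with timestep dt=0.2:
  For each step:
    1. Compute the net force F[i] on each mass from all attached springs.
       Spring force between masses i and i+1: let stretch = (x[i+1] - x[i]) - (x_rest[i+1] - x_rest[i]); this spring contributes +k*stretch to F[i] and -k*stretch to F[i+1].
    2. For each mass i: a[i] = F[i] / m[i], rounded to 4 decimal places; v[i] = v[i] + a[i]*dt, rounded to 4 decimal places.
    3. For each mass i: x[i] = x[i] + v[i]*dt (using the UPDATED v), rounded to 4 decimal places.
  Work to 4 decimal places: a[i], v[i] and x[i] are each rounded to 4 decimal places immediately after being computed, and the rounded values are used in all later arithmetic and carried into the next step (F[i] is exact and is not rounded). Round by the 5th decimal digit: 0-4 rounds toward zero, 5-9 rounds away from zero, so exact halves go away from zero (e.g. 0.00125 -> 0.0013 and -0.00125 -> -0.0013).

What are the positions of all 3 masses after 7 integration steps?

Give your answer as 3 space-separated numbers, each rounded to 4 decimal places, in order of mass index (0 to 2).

Step 0: x=[6.0000 11.0000 14.0000] v=[0.0000 0.0000 0.0000]
Step 1: x=[6.0000 10.9200 14.0800] v=[0.0000 -0.4000 0.4000]
Step 2: x=[5.9968 10.7696 14.2336] v=[-0.0160 -0.7520 0.7680]
Step 3: x=[5.9845 10.5668 14.4486] v=[-0.0614 -1.0138 1.0752]
Step 4: x=[5.9555 10.3360 14.7084] v=[-0.1449 -1.1539 1.2988]
Step 5: x=[5.9017 10.1049 14.9933] v=[-0.2688 -1.1555 1.4243]
Step 6: x=[5.8161 9.9012 15.2826] v=[-0.4282 -1.0185 1.4466]
Step 7: x=[5.6939 9.7494 15.5567] v=[-0.6112 -0.7592 1.3703]

Answer: 5.6939 9.7494 15.5567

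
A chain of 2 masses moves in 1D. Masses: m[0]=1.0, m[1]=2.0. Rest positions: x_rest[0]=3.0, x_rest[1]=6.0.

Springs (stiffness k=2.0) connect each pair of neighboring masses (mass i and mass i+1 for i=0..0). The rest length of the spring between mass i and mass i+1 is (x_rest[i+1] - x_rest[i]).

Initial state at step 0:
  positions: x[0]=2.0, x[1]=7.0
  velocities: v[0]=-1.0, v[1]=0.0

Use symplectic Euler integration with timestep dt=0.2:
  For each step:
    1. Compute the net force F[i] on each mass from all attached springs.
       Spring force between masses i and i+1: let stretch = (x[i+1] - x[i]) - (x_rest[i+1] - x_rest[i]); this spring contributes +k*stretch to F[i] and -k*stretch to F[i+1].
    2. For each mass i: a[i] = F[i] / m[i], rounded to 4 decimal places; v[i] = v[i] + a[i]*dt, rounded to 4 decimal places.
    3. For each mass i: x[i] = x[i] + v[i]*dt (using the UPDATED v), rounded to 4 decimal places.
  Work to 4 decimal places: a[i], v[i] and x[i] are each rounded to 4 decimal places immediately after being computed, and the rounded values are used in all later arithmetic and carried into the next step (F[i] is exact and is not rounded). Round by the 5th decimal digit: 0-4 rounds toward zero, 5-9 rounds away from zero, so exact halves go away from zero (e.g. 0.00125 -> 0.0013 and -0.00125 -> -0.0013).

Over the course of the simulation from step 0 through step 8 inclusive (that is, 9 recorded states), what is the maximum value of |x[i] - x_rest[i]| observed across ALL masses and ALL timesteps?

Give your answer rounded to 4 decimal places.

Answer: 1.0400

Derivation:
Step 0: x=[2.0000 7.0000] v=[-1.0000 0.0000]
Step 1: x=[1.9600 6.9200] v=[-0.2000 -0.4000]
Step 2: x=[2.0768 6.7616] v=[0.5840 -0.7920]
Step 3: x=[2.3284 6.5358] v=[1.2579 -1.1290]
Step 4: x=[2.6766 6.2617] v=[1.7409 -1.3705]
Step 5: x=[3.0716 5.9642] v=[1.9749 -1.4875]
Step 6: x=[3.4580 5.6710] v=[1.9319 -1.4660]
Step 7: x=[3.7814 5.4093] v=[1.6171 -1.3086]
Step 8: x=[3.9951 5.2025] v=[1.0683 -1.0342]
Max displacement = 1.0400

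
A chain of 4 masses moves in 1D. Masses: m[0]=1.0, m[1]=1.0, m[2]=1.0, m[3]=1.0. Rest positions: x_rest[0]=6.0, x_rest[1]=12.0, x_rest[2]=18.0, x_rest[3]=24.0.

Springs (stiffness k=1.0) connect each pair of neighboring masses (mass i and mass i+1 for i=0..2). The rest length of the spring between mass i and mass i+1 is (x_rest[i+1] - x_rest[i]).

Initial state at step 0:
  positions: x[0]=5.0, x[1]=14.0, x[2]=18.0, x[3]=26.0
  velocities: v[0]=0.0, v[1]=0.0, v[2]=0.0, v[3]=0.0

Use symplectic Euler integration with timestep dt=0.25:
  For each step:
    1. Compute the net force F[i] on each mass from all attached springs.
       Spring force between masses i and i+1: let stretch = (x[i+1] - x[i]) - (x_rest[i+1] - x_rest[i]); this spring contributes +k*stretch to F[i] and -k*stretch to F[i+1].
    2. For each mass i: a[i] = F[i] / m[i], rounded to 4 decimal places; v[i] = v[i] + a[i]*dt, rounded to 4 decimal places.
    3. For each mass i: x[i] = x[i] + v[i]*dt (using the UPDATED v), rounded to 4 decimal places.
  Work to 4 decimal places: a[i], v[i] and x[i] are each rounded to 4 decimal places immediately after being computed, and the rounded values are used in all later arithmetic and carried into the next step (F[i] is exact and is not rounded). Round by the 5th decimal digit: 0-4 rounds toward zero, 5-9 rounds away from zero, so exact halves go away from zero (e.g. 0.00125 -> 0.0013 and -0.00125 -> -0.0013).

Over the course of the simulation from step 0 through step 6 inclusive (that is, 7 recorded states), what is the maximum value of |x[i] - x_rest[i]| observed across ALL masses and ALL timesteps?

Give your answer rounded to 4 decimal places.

Step 0: x=[5.0000 14.0000 18.0000 26.0000] v=[0.0000 0.0000 0.0000 0.0000]
Step 1: x=[5.1875 13.6875 18.2500 25.8750] v=[0.7500 -1.2500 1.0000 -0.5000]
Step 2: x=[5.5313 13.1289 18.6914 25.6484] v=[1.3750 -2.2344 1.7656 -0.9063]
Step 3: x=[5.9749 12.4431 19.2200 25.3620] v=[1.7744 -2.7432 2.1142 -1.1456]
Step 4: x=[6.4478 11.7766 19.7089 25.0667] v=[1.8915 -2.6660 1.9555 -1.1811]
Step 5: x=[6.8787 11.2728 20.0369 24.8116] v=[1.7237 -2.0151 1.3119 -1.0206]
Step 6: x=[7.2093 11.0422 20.1156 24.6330] v=[1.3222 -0.9226 0.3146 -0.7143]
Max displacement = 2.1156

Answer: 2.1156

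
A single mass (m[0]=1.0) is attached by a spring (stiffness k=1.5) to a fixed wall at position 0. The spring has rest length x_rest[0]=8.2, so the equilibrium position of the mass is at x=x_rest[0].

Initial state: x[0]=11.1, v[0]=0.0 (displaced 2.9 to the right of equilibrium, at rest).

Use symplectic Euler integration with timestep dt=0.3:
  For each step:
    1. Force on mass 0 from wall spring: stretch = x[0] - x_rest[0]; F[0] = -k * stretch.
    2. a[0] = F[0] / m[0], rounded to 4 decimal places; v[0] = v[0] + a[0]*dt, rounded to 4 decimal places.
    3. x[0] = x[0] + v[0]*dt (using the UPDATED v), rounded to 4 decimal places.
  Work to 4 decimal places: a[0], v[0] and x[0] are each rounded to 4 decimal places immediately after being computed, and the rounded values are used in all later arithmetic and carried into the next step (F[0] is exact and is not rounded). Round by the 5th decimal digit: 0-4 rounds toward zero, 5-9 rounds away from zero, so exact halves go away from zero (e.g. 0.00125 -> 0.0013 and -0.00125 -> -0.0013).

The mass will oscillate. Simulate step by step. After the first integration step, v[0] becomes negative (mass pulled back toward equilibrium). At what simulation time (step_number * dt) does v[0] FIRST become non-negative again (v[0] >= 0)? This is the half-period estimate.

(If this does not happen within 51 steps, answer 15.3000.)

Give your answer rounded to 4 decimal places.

Answer: 2.7000

Derivation:
Step 0: x=[11.1000] v=[0.0000]
Step 1: x=[10.7085] v=[-1.3050]
Step 2: x=[9.9784] v=[-2.4338]
Step 3: x=[9.0082] v=[-3.2341]
Step 4: x=[7.9289] v=[-3.5978]
Step 5: x=[6.8862] v=[-3.4758]
Step 6: x=[6.0208] v=[-2.8846]
Step 7: x=[5.4496] v=[-1.9040]
Step 8: x=[5.2497] v=[-0.6663]
Step 9: x=[5.4481] v=[0.6614]
First v>=0 after going negative at step 9, time=2.7000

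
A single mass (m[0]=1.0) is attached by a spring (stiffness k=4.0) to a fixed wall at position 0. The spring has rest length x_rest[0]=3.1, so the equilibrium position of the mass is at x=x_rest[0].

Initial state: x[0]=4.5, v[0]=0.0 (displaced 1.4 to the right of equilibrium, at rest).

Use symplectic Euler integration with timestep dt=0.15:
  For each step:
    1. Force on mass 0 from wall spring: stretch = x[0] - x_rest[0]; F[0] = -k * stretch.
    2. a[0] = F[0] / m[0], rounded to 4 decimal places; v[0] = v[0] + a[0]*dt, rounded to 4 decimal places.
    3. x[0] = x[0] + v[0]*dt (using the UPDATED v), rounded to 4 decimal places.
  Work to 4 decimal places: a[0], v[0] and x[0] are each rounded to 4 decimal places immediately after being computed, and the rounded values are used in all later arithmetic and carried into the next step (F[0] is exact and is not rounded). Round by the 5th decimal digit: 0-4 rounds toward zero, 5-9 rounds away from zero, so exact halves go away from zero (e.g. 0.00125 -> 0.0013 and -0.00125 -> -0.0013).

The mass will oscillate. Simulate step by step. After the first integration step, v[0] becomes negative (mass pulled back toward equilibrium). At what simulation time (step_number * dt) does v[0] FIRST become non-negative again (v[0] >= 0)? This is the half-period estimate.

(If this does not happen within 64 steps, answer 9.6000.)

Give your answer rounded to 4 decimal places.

Answer: 1.6500

Derivation:
Step 0: x=[4.5000] v=[0.0000]
Step 1: x=[4.3740] v=[-0.8400]
Step 2: x=[4.1333] v=[-1.6044]
Step 3: x=[3.7996] v=[-2.2244]
Step 4: x=[3.4030] v=[-2.6442]
Step 5: x=[2.9791] v=[-2.8260]
Step 6: x=[2.5661] v=[-2.7535]
Step 7: x=[2.2011] v=[-2.4332]
Step 8: x=[1.9170] v=[-1.8939]
Step 9: x=[1.7394] v=[-1.1841]
Step 10: x=[1.6842] v=[-0.3677]
Step 11: x=[1.7565] v=[0.4818]
First v>=0 after going negative at step 11, time=1.6500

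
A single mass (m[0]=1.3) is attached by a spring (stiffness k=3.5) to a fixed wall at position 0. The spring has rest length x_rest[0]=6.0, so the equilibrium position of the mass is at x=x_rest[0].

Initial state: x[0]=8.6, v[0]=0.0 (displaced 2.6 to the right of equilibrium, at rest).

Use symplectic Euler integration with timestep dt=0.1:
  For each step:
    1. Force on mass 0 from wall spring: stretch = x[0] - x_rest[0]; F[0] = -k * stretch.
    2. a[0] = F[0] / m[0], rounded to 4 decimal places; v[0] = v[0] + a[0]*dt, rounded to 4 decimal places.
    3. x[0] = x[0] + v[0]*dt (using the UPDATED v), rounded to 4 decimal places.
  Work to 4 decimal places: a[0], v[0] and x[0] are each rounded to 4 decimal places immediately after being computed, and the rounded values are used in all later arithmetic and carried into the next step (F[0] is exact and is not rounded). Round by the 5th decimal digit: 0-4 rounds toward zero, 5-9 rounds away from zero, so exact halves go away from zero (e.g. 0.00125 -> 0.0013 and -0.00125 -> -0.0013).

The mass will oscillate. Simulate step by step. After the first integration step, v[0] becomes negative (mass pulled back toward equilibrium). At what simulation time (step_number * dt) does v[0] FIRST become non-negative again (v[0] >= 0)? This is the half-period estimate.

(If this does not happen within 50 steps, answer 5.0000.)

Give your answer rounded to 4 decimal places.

Step 0: x=[8.6000] v=[0.0000]
Step 1: x=[8.5300] v=[-0.7000]
Step 2: x=[8.3919] v=[-1.3812]
Step 3: x=[8.1894] v=[-2.0252]
Step 4: x=[7.9279] v=[-2.6147]
Step 5: x=[7.6145] v=[-3.1338]
Step 6: x=[7.2577] v=[-3.5685]
Step 7: x=[6.8670] v=[-3.9071]
Step 8: x=[6.4530] v=[-4.1405]
Step 9: x=[6.0268] v=[-4.2625]
Step 10: x=[5.5998] v=[-4.2697]
Step 11: x=[5.1836] v=[-4.1620]
Step 12: x=[4.7894] v=[-3.9422]
Step 13: x=[4.4278] v=[-3.6163]
Step 14: x=[4.1085] v=[-3.1930]
Step 15: x=[3.8401] v=[-2.6838]
Step 16: x=[3.6299] v=[-2.1023]
Step 17: x=[3.4835] v=[-1.4642]
Step 18: x=[3.4048] v=[-0.7867]
Step 19: x=[3.3960] v=[-0.0880]
Step 20: x=[3.4573] v=[0.6131]
First v>=0 after going negative at step 20, time=2.0000

Answer: 2.0000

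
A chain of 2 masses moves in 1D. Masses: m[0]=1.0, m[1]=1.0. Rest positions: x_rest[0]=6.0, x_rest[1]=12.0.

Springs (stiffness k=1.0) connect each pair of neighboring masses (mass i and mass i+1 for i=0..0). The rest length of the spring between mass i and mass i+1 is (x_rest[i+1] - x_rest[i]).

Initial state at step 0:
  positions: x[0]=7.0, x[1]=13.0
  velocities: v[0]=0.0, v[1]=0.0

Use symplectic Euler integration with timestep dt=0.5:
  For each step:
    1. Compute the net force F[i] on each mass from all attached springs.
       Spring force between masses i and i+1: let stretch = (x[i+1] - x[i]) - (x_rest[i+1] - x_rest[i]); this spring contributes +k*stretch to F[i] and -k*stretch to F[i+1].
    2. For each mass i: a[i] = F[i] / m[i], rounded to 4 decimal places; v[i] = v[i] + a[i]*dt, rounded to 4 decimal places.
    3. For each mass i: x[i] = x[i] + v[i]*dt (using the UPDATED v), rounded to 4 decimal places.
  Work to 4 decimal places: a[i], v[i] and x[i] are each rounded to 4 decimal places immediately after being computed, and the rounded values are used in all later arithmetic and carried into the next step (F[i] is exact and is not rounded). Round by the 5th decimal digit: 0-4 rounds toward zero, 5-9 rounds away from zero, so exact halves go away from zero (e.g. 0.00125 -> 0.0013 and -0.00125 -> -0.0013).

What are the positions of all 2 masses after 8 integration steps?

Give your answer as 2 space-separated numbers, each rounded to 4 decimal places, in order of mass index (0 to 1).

Step 0: x=[7.0000 13.0000] v=[0.0000 0.0000]
Step 1: x=[7.0000 13.0000] v=[0.0000 0.0000]
Step 2: x=[7.0000 13.0000] v=[0.0000 0.0000]
Step 3: x=[7.0000 13.0000] v=[0.0000 0.0000]
Step 4: x=[7.0000 13.0000] v=[0.0000 0.0000]
Step 5: x=[7.0000 13.0000] v=[0.0000 0.0000]
Step 6: x=[7.0000 13.0000] v=[0.0000 0.0000]
Step 7: x=[7.0000 13.0000] v=[0.0000 0.0000]
Step 8: x=[7.0000 13.0000] v=[0.0000 0.0000]

Answer: 7.0000 13.0000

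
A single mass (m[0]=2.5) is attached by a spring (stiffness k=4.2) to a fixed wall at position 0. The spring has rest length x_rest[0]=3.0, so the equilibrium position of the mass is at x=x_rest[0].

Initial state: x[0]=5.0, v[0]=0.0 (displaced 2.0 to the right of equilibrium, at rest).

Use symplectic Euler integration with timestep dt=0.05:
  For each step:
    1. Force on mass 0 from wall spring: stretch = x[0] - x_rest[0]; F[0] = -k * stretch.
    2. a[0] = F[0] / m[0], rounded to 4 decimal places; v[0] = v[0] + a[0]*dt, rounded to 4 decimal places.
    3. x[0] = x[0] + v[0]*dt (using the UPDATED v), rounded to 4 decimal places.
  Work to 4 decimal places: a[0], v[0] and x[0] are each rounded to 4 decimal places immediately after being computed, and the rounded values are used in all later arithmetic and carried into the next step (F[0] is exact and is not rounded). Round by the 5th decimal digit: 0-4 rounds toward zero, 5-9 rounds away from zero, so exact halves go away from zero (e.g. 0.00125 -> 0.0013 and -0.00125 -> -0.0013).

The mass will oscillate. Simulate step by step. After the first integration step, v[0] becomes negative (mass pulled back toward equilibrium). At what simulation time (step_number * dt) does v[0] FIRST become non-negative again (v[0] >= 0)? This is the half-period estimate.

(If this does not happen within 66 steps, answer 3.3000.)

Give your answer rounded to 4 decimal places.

Step 0: x=[5.0000] v=[0.0000]
Step 1: x=[4.9916] v=[-0.1680]
Step 2: x=[4.9748] v=[-0.3353]
Step 3: x=[4.9497] v=[-0.5012]
Step 4: x=[4.9165] v=[-0.6650]
Step 5: x=[4.8752] v=[-0.8260]
Step 6: x=[4.8260] v=[-0.9835]
Step 7: x=[4.7692] v=[-1.1369]
Step 8: x=[4.7049] v=[-1.2855]
Step 9: x=[4.6335] v=[-1.4287]
Step 10: x=[4.5552] v=[-1.5659]
Step 11: x=[4.4704] v=[-1.6965]
Step 12: x=[4.3794] v=[-1.8200]
Step 13: x=[4.2826] v=[-1.9359]
Step 14: x=[4.1804] v=[-2.0436]
Step 15: x=[4.0733] v=[-2.1428]
Step 16: x=[3.9617] v=[-2.2330]
Step 17: x=[3.8460] v=[-2.3138]
Step 18: x=[3.7268] v=[-2.3849]
Step 19: x=[3.6045] v=[-2.4460]
Step 20: x=[3.4797] v=[-2.4968]
Step 21: x=[3.3528] v=[-2.5371]
Step 22: x=[3.2245] v=[-2.5667]
Step 23: x=[3.0952] v=[-2.5856]
Step 24: x=[2.9655] v=[-2.5936]
Step 25: x=[2.8360] v=[-2.5907]
Step 26: x=[2.7072] v=[-2.5769]
Step 27: x=[2.5796] v=[-2.5523]
Step 28: x=[2.4538] v=[-2.5170]
Step 29: x=[2.3302] v=[-2.4711]
Step 30: x=[2.2095] v=[-2.4148]
Step 31: x=[2.0921] v=[-2.3484]
Step 32: x=[1.9785] v=[-2.2721]
Step 33: x=[1.8692] v=[-2.1863]
Step 34: x=[1.7646] v=[-2.0913]
Step 35: x=[1.6652] v=[-1.9875]
Step 36: x=[1.5714] v=[-1.8754]
Step 37: x=[1.4836] v=[-1.7554]
Step 38: x=[1.4022] v=[-1.6280]
Step 39: x=[1.3275] v=[-1.4938]
Step 40: x=[1.2598] v=[-1.3533]
Step 41: x=[1.1994] v=[-1.2071]
Step 42: x=[1.1466] v=[-1.0559]
Step 43: x=[1.1016] v=[-0.9002]
Step 44: x=[1.0646] v=[-0.7407]
Step 45: x=[1.0357] v=[-0.5781]
Step 46: x=[1.0150] v=[-0.4131]
Step 47: x=[1.0027] v=[-0.2464]
Step 48: x=[0.9988] v=[-0.0786]
Step 49: x=[1.0033] v=[0.0895]
First v>=0 after going negative at step 49, time=2.4500

Answer: 2.4500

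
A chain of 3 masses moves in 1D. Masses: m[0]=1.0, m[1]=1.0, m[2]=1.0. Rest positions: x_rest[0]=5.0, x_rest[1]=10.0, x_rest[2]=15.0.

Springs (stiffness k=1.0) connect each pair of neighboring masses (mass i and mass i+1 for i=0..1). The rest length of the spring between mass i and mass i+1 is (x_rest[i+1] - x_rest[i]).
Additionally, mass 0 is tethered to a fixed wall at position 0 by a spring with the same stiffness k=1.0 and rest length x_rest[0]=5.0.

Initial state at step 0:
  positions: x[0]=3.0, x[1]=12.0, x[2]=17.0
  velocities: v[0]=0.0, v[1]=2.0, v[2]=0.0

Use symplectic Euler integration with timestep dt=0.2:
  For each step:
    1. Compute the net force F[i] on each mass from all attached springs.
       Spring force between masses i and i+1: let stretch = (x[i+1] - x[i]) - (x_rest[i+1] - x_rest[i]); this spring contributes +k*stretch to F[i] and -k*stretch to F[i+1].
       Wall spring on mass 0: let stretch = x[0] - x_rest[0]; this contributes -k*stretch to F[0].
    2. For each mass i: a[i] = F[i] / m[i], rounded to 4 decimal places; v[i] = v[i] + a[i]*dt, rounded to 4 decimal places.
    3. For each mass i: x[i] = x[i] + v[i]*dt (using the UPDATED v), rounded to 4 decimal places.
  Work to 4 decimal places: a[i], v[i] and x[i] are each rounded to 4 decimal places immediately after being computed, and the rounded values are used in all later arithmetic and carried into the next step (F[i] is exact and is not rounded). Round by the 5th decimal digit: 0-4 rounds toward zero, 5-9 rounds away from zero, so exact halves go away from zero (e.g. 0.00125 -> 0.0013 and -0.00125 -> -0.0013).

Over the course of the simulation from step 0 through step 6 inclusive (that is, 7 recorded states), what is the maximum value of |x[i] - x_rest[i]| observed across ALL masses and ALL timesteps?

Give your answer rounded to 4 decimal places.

Answer: 2.3104

Derivation:
Step 0: x=[3.0000 12.0000 17.0000] v=[0.0000 2.0000 0.0000]
Step 1: x=[3.2400 12.2400 17.0000] v=[1.2000 1.2000 0.0000]
Step 2: x=[3.7104 12.3104 17.0096] v=[2.3520 0.3520 0.0480]
Step 3: x=[4.3764 12.2248 17.0312] v=[3.3299 -0.4282 0.1082]
Step 4: x=[5.1813 12.0175 17.0606] v=[4.0243 -1.0366 0.1469]
Step 5: x=[6.0524 11.7385 17.0883] v=[4.3553 -1.3952 0.1383]
Step 6: x=[6.9088 11.4460 17.1020] v=[4.2820 -1.4625 0.0683]
Max displacement = 2.3104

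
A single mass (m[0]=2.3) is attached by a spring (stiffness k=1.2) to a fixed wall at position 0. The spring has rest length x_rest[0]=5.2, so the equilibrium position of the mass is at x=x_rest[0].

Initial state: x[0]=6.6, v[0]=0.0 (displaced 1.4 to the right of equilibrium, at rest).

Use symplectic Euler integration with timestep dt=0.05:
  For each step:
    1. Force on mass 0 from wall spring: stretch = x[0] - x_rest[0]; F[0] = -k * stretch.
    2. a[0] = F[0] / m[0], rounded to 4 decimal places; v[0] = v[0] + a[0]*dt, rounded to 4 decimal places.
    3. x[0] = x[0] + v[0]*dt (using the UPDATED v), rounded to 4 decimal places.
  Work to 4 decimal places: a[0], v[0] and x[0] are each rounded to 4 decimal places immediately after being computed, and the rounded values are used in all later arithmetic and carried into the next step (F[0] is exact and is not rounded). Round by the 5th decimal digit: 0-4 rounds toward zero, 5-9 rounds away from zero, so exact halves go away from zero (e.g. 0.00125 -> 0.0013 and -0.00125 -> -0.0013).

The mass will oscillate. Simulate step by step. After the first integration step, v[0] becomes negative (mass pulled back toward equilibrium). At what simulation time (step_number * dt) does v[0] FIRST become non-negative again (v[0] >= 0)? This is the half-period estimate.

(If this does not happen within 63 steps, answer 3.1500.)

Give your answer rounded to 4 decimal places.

Answer: 3.1500

Derivation:
Step 0: x=[6.6000] v=[0.0000]
Step 1: x=[6.5982] v=[-0.0365]
Step 2: x=[6.5946] v=[-0.0730]
Step 3: x=[6.5891] v=[-0.1094]
Step 4: x=[6.5818] v=[-0.1456]
Step 5: x=[6.5727] v=[-0.1816]
Step 6: x=[6.5618] v=[-0.2174]
Step 7: x=[6.5492] v=[-0.2529]
Step 8: x=[6.5348] v=[-0.2881]
Step 9: x=[6.5187] v=[-0.3229]
Step 10: x=[6.5008] v=[-0.3573]
Step 11: x=[6.4812] v=[-0.3912]
Step 12: x=[6.4600] v=[-0.4246]
Step 13: x=[6.4371] v=[-0.4575]
Step 14: x=[6.4126] v=[-0.4898]
Step 15: x=[6.3865] v=[-0.5214]
Step 16: x=[6.3589] v=[-0.5524]
Step 17: x=[6.3298] v=[-0.5826]
Step 18: x=[6.2992] v=[-0.6121]
Step 19: x=[6.2672] v=[-0.6408]
Step 20: x=[6.2338] v=[-0.6686]
Step 21: x=[6.1990] v=[-0.6956]
Step 22: x=[6.1629] v=[-0.7217]
Step 23: x=[6.1256] v=[-0.7468]
Step 24: x=[6.0871] v=[-0.7709]
Step 25: x=[6.0474] v=[-0.7940]
Step 26: x=[6.0066] v=[-0.8161]
Step 27: x=[5.9647] v=[-0.8371]
Step 28: x=[5.9218] v=[-0.8571]
Step 29: x=[5.8780] v=[-0.8759]
Step 30: x=[5.8333] v=[-0.8936]
Step 31: x=[5.7878] v=[-0.9101]
Step 32: x=[5.7415] v=[-0.9254]
Step 33: x=[5.6945] v=[-0.9395]
Step 34: x=[5.6469] v=[-0.9524]
Step 35: x=[5.5987] v=[-0.9641]
Step 36: x=[5.5500] v=[-0.9745]
Step 37: x=[5.5008] v=[-0.9836]
Step 38: x=[5.4512] v=[-0.9914]
Step 39: x=[5.4013] v=[-0.9980]
Step 40: x=[5.3511] v=[-1.0033]
Step 41: x=[5.3007] v=[-1.0072]
Step 42: x=[5.2502] v=[-1.0098]
Step 43: x=[5.1996] v=[-1.0111]
Step 44: x=[5.1490] v=[-1.0111]
Step 45: x=[5.0985] v=[-1.0098]
Step 46: x=[5.0481] v=[-1.0072]
Step 47: x=[4.9979] v=[-1.0032]
Step 48: x=[4.9480] v=[-0.9979]
Step 49: x=[4.8984] v=[-0.9913]
Step 50: x=[4.8492] v=[-0.9834]
Step 51: x=[4.8005] v=[-0.9743]
Step 52: x=[4.7523] v=[-0.9639]
Step 53: x=[4.7047] v=[-0.9522]
Step 54: x=[4.6577] v=[-0.9393]
Step 55: x=[4.6114] v=[-0.9252]
Step 56: x=[4.5659] v=[-0.9098]
Step 57: x=[4.5212] v=[-0.8933]
Step 58: x=[4.4774] v=[-0.8756]
Step 59: x=[4.4346] v=[-0.8568]
Step 60: x=[4.3928] v=[-0.8368]
Step 61: x=[4.3520] v=[-0.8157]
Step 62: x=[4.3123] v=[-0.7936]
Step 63: x=[4.2738] v=[-0.7704]
v[0] did not become non-negative within 63 steps; using fallback time=3.1500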